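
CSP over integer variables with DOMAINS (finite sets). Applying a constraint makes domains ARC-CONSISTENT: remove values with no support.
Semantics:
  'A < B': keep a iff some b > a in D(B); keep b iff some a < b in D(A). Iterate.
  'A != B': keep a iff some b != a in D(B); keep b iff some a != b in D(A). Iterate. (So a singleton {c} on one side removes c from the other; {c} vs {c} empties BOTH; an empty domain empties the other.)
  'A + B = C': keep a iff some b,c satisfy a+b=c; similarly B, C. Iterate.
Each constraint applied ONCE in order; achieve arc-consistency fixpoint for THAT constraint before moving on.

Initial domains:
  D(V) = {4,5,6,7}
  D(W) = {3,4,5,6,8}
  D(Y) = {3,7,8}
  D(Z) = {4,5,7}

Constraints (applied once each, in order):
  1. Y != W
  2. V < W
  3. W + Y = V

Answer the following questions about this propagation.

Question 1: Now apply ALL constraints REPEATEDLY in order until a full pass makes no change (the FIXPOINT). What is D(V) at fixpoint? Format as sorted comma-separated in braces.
pass 0 (initial): D(V)={4,5,6,7}
pass 1: V {4,5,6,7}->{}; W {3,4,5,6,8}->{}; Y {3,7,8}->{}
pass 2: no change
Fixpoint after 2 passes: D(V) = {}

Answer: {}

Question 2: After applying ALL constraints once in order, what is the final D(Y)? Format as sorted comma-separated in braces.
Answer: {}

Derivation:
Constraint 1 (Y != W) on D(Y)={3,7,8} D(W)={3,4,5,6,8}: no change
Constraint 2 (V < W) on D(V)={4,5,6,7} D(W)={3,4,5,6,8}: W {3,4,5,6,8}->{5,6,8}
Constraint 3 (W + Y = V) on D(W)={5,6,8} D(Y)={3,7,8} D(V)={4,5,6,7}: W {5,6,8}->{}; Y {3,7,8}->{}; V {4,5,6,7}->{}
So after all 3 constraints: D(Y) = {}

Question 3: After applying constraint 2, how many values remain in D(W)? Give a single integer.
Constraint 1 (Y != W) on D(Y)={3,7,8} D(W)={3,4,5,6,8}: no change
Constraint 2 (V < W) on D(V)={4,5,6,7} D(W)={3,4,5,6,8}: W {3,4,5,6,8}->{5,6,8}
So after constraint 2: D(W)={5,6,8}, size = 3

Answer: 3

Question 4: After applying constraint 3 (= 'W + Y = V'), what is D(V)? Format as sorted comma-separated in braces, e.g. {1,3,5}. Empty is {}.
Answer: {}

Derivation:
Constraint 1 (Y != W) on D(Y)={3,7,8} D(W)={3,4,5,6,8}: no change
Constraint 2 (V < W) on D(V)={4,5,6,7} D(W)={3,4,5,6,8}: W {3,4,5,6,8}->{5,6,8}
Constraint 3 (W + Y = V) on D(W)={5,6,8} D(Y)={3,7,8} D(V)={4,5,6,7}: W {5,6,8}->{}; Y {3,7,8}->{}; V {4,5,6,7}->{}
So after constraint 3: D(V) = {}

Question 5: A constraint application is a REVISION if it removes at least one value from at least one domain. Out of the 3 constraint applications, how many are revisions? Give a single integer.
Answer: 2

Derivation:
Constraint 1 (Y != W) on D(Y)={3,7,8} D(W)={3,4,5,6,8}: no change => not a revision
Constraint 2 (V < W) on D(V)={4,5,6,7} D(W)={3,4,5,6,8}: W {3,4,5,6,8}->{5,6,8} => REVISION
Constraint 3 (W + Y = V) on D(W)={5,6,8} D(Y)={3,7,8} D(V)={4,5,6,7}: W {5,6,8}->{}; Y {3,7,8}->{}; V {4,5,6,7}->{} => REVISION
Total revisions = 2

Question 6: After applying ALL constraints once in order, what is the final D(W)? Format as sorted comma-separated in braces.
Answer: {}

Derivation:
Constraint 1 (Y != W) on D(Y)={3,7,8} D(W)={3,4,5,6,8}: no change
Constraint 2 (V < W) on D(V)={4,5,6,7} D(W)={3,4,5,6,8}: W {3,4,5,6,8}->{5,6,8}
Constraint 3 (W + Y = V) on D(W)={5,6,8} D(Y)={3,7,8} D(V)={4,5,6,7}: W {5,6,8}->{}; Y {3,7,8}->{}; V {4,5,6,7}->{}
So after all 3 constraints: D(W) = {}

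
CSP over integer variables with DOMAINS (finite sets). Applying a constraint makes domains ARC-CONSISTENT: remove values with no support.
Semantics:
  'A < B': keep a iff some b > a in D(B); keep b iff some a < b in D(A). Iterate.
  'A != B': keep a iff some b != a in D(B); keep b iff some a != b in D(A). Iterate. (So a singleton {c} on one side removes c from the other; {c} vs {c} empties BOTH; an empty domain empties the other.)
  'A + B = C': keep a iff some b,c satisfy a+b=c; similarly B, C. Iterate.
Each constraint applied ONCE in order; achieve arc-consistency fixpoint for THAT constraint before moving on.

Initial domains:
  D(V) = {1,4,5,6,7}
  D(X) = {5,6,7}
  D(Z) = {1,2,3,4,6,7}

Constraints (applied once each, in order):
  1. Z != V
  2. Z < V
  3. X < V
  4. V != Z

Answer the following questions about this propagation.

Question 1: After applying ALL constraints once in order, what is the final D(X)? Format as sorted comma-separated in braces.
Answer: {5,6}

Derivation:
Constraint 1 (Z != V) on D(Z)={1,2,3,4,6,7} D(V)={1,4,5,6,7}: no change
Constraint 2 (Z < V) on D(Z)={1,2,3,4,6,7} D(V)={1,4,5,6,7}: Z {1,2,3,4,6,7}->{1,2,3,4,6}; V {1,4,5,6,7}->{4,5,6,7}
Constraint 3 (X < V) on D(X)={5,6,7} D(V)={4,5,6,7}: X {5,6,7}->{5,6}; V {4,5,6,7}->{6,7}
Constraint 4 (V != Z) on D(V)={6,7} D(Z)={1,2,3,4,6}: no change
So after all 4 constraints: D(X) = {5,6}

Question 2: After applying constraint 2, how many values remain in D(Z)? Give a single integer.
Constraint 1 (Z != V) on D(Z)={1,2,3,4,6,7} D(V)={1,4,5,6,7}: no change
Constraint 2 (Z < V) on D(Z)={1,2,3,4,6,7} D(V)={1,4,5,6,7}: Z {1,2,3,4,6,7}->{1,2,3,4,6}; V {1,4,5,6,7}->{4,5,6,7}
So after constraint 2: D(Z)={1,2,3,4,6}, size = 5

Answer: 5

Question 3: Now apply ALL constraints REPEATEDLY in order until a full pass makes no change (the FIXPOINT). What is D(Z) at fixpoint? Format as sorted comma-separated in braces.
Answer: {1,2,3,4,6}

Derivation:
pass 0 (initial): D(Z)={1,2,3,4,6,7}
pass 1: V {1,4,5,6,7}->{6,7}; X {5,6,7}->{5,6}; Z {1,2,3,4,6,7}->{1,2,3,4,6}
pass 2: no change
Fixpoint after 2 passes: D(Z) = {1,2,3,4,6}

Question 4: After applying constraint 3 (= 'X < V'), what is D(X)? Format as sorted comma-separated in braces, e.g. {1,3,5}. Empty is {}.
Constraint 1 (Z != V) on D(Z)={1,2,3,4,6,7} D(V)={1,4,5,6,7}: no change
Constraint 2 (Z < V) on D(Z)={1,2,3,4,6,7} D(V)={1,4,5,6,7}: Z {1,2,3,4,6,7}->{1,2,3,4,6}; V {1,4,5,6,7}->{4,5,6,7}
Constraint 3 (X < V) on D(X)={5,6,7} D(V)={4,5,6,7}: X {5,6,7}->{5,6}; V {4,5,6,7}->{6,7}
So after constraint 3: D(X) = {5,6}

Answer: {5,6}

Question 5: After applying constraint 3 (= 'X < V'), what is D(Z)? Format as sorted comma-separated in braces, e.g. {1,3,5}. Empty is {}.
Constraint 1 (Z != V) on D(Z)={1,2,3,4,6,7} D(V)={1,4,5,6,7}: no change
Constraint 2 (Z < V) on D(Z)={1,2,3,4,6,7} D(V)={1,4,5,6,7}: Z {1,2,3,4,6,7}->{1,2,3,4,6}; V {1,4,5,6,7}->{4,5,6,7}
Constraint 3 (X < V) on D(X)={5,6,7} D(V)={4,5,6,7}: X {5,6,7}->{5,6}; V {4,5,6,7}->{6,7}
So after constraint 3: D(Z) = {1,2,3,4,6}

Answer: {1,2,3,4,6}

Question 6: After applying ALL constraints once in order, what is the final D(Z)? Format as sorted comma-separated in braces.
Constraint 1 (Z != V) on D(Z)={1,2,3,4,6,7} D(V)={1,4,5,6,7}: no change
Constraint 2 (Z < V) on D(Z)={1,2,3,4,6,7} D(V)={1,4,5,6,7}: Z {1,2,3,4,6,7}->{1,2,3,4,6}; V {1,4,5,6,7}->{4,5,6,7}
Constraint 3 (X < V) on D(X)={5,6,7} D(V)={4,5,6,7}: X {5,6,7}->{5,6}; V {4,5,6,7}->{6,7}
Constraint 4 (V != Z) on D(V)={6,7} D(Z)={1,2,3,4,6}: no change
So after all 4 constraints: D(Z) = {1,2,3,4,6}

Answer: {1,2,3,4,6}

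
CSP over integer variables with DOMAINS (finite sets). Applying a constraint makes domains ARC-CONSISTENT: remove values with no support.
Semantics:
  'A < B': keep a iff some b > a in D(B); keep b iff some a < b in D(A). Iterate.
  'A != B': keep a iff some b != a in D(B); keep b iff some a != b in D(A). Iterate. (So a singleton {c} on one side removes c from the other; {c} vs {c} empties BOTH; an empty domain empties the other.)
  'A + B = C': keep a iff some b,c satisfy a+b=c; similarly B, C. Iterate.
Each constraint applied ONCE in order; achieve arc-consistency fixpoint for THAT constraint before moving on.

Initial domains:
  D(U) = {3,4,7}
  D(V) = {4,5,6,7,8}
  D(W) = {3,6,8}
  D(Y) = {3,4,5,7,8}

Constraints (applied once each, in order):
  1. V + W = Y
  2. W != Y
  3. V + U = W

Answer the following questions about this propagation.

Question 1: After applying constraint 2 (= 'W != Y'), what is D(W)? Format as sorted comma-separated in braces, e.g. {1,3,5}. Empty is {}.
Answer: {3}

Derivation:
Constraint 1 (V + W = Y) on D(V)={4,5,6,7,8} D(W)={3,6,8} D(Y)={3,4,5,7,8}: V {4,5,6,7,8}->{4,5}; W {3,6,8}->{3}; Y {3,4,5,7,8}->{7,8}
Constraint 2 (W != Y) on D(W)={3} D(Y)={7,8}: no change
So after constraint 2: D(W) = {3}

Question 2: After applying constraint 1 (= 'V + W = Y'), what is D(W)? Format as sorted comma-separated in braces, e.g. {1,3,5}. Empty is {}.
Answer: {3}

Derivation:
Constraint 1 (V + W = Y) on D(V)={4,5,6,7,8} D(W)={3,6,8} D(Y)={3,4,5,7,8}: V {4,5,6,7,8}->{4,5}; W {3,6,8}->{3}; Y {3,4,5,7,8}->{7,8}
So after constraint 1: D(W) = {3}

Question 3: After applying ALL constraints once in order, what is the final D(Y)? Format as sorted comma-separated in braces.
Answer: {7,8}

Derivation:
Constraint 1 (V + W = Y) on D(V)={4,5,6,7,8} D(W)={3,6,8} D(Y)={3,4,5,7,8}: V {4,5,6,7,8}->{4,5}; W {3,6,8}->{3}; Y {3,4,5,7,8}->{7,8}
Constraint 2 (W != Y) on D(W)={3} D(Y)={7,8}: no change
Constraint 3 (V + U = W) on D(V)={4,5} D(U)={3,4,7} D(W)={3}: V {4,5}->{}; U {3,4,7}->{}; W {3}->{}
So after all 3 constraints: D(Y) = {7,8}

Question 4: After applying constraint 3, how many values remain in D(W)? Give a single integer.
Constraint 1 (V + W = Y) on D(V)={4,5,6,7,8} D(W)={3,6,8} D(Y)={3,4,5,7,8}: V {4,5,6,7,8}->{4,5}; W {3,6,8}->{3}; Y {3,4,5,7,8}->{7,8}
Constraint 2 (W != Y) on D(W)={3} D(Y)={7,8}: no change
Constraint 3 (V + U = W) on D(V)={4,5} D(U)={3,4,7} D(W)={3}: V {4,5}->{}; U {3,4,7}->{}; W {3}->{}
So after constraint 3: D(W)={}, size = 0

Answer: 0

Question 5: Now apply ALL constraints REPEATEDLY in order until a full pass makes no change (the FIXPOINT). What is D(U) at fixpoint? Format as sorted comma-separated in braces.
pass 0 (initial): D(U)={3,4,7}
pass 1: U {3,4,7}->{}; V {4,5,6,7,8}->{}; W {3,6,8}->{}; Y {3,4,5,7,8}->{7,8}
pass 2: Y {7,8}->{}
pass 3: no change
Fixpoint after 3 passes: D(U) = {}

Answer: {}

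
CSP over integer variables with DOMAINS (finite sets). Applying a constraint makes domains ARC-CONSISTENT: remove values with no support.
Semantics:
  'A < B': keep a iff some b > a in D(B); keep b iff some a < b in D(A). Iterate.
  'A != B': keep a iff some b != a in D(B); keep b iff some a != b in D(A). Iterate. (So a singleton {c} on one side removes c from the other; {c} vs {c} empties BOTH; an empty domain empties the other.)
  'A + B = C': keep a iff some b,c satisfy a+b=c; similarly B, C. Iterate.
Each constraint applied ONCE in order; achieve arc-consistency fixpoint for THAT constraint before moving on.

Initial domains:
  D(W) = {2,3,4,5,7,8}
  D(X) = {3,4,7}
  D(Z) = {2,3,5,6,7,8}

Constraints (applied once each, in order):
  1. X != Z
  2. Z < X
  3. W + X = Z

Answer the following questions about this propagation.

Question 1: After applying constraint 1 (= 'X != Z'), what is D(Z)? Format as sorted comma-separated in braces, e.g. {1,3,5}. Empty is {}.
Constraint 1 (X != Z) on D(X)={3,4,7} D(Z)={2,3,5,6,7,8}: no change
So after constraint 1: D(Z) = {2,3,5,6,7,8}

Answer: {2,3,5,6,7,8}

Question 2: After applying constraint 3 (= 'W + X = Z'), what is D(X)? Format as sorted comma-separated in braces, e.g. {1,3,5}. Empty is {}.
Answer: {3,4}

Derivation:
Constraint 1 (X != Z) on D(X)={3,4,7} D(Z)={2,3,5,6,7,8}: no change
Constraint 2 (Z < X) on D(Z)={2,3,5,6,7,8} D(X)={3,4,7}: Z {2,3,5,6,7,8}->{2,3,5,6}
Constraint 3 (W + X = Z) on D(W)={2,3,4,5,7,8} D(X)={3,4,7} D(Z)={2,3,5,6}: W {2,3,4,5,7,8}->{2,3}; X {3,4,7}->{3,4}; Z {2,3,5,6}->{5,6}
So after constraint 3: D(X) = {3,4}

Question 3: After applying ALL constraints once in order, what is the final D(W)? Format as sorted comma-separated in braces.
Answer: {2,3}

Derivation:
Constraint 1 (X != Z) on D(X)={3,4,7} D(Z)={2,3,5,6,7,8}: no change
Constraint 2 (Z < X) on D(Z)={2,3,5,6,7,8} D(X)={3,4,7}: Z {2,3,5,6,7,8}->{2,3,5,6}
Constraint 3 (W + X = Z) on D(W)={2,3,4,5,7,8} D(X)={3,4,7} D(Z)={2,3,5,6}: W {2,3,4,5,7,8}->{2,3}; X {3,4,7}->{3,4}; Z {2,3,5,6}->{5,6}
So after all 3 constraints: D(W) = {2,3}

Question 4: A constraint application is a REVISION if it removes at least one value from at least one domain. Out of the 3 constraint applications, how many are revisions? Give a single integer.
Answer: 2

Derivation:
Constraint 1 (X != Z) on D(X)={3,4,7} D(Z)={2,3,5,6,7,8}: no change => not a revision
Constraint 2 (Z < X) on D(Z)={2,3,5,6,7,8} D(X)={3,4,7}: Z {2,3,5,6,7,8}->{2,3,5,6} => REVISION
Constraint 3 (W + X = Z) on D(W)={2,3,4,5,7,8} D(X)={3,4,7} D(Z)={2,3,5,6}: W {2,3,4,5,7,8}->{2,3}; X {3,4,7}->{3,4}; Z {2,3,5,6}->{5,6} => REVISION
Total revisions = 2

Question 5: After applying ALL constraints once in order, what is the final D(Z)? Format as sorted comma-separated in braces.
Constraint 1 (X != Z) on D(X)={3,4,7} D(Z)={2,3,5,6,7,8}: no change
Constraint 2 (Z < X) on D(Z)={2,3,5,6,7,8} D(X)={3,4,7}: Z {2,3,5,6,7,8}->{2,3,5,6}
Constraint 3 (W + X = Z) on D(W)={2,3,4,5,7,8} D(X)={3,4,7} D(Z)={2,3,5,6}: W {2,3,4,5,7,8}->{2,3}; X {3,4,7}->{3,4}; Z {2,3,5,6}->{5,6}
So after all 3 constraints: D(Z) = {5,6}

Answer: {5,6}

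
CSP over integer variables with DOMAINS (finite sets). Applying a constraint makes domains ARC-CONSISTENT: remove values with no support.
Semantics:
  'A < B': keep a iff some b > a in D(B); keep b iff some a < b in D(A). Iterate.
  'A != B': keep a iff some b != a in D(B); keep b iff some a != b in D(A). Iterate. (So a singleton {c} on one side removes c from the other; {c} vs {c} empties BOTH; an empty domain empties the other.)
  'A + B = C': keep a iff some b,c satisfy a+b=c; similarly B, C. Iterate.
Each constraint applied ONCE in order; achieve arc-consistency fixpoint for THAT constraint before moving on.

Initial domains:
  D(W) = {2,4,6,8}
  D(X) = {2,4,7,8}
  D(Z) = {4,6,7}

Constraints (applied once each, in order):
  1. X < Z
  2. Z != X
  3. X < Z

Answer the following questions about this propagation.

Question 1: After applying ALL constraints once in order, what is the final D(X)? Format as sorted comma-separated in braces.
Answer: {2,4}

Derivation:
Constraint 1 (X < Z) on D(X)={2,4,7,8} D(Z)={4,6,7}: X {2,4,7,8}->{2,4}
Constraint 2 (Z != X) on D(Z)={4,6,7} D(X)={2,4}: no change
Constraint 3 (X < Z) on D(X)={2,4} D(Z)={4,6,7}: no change
So after all 3 constraints: D(X) = {2,4}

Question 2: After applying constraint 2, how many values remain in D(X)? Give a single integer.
Answer: 2

Derivation:
Constraint 1 (X < Z) on D(X)={2,4,7,8} D(Z)={4,6,7}: X {2,4,7,8}->{2,4}
Constraint 2 (Z != X) on D(Z)={4,6,7} D(X)={2,4}: no change
So after constraint 2: D(X)={2,4}, size = 2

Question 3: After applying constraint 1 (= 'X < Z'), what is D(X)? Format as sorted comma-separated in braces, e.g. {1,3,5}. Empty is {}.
Constraint 1 (X < Z) on D(X)={2,4,7,8} D(Z)={4,6,7}: X {2,4,7,8}->{2,4}
So after constraint 1: D(X) = {2,4}

Answer: {2,4}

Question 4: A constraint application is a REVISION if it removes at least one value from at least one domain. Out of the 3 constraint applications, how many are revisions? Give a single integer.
Answer: 1

Derivation:
Constraint 1 (X < Z) on D(X)={2,4,7,8} D(Z)={4,6,7}: X {2,4,7,8}->{2,4} => REVISION
Constraint 2 (Z != X) on D(Z)={4,6,7} D(X)={2,4}: no change => not a revision
Constraint 3 (X < Z) on D(X)={2,4} D(Z)={4,6,7}: no change => not a revision
Total revisions = 1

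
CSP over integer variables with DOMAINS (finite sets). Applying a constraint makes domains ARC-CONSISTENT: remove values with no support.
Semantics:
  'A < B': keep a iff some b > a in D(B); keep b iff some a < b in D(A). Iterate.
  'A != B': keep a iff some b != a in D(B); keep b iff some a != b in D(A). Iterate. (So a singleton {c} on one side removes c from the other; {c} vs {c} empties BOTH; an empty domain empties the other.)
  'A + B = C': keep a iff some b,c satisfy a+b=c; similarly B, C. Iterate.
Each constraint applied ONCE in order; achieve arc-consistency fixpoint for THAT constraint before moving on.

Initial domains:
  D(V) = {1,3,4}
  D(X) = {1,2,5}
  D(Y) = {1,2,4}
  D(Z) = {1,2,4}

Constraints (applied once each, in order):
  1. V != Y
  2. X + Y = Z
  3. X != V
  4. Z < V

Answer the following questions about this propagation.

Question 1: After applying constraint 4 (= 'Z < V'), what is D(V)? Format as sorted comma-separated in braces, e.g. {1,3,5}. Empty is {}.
Constraint 1 (V != Y) on D(V)={1,3,4} D(Y)={1,2,4}: no change
Constraint 2 (X + Y = Z) on D(X)={1,2,5} D(Y)={1,2,4} D(Z)={1,2,4}: X {1,2,5}->{1,2}; Y {1,2,4}->{1,2}; Z {1,2,4}->{2,4}
Constraint 3 (X != V) on D(X)={1,2} D(V)={1,3,4}: no change
Constraint 4 (Z < V) on D(Z)={2,4} D(V)={1,3,4}: Z {2,4}->{2}; V {1,3,4}->{3,4}
So after constraint 4: D(V) = {3,4}

Answer: {3,4}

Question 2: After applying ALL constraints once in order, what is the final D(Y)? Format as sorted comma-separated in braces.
Constraint 1 (V != Y) on D(V)={1,3,4} D(Y)={1,2,4}: no change
Constraint 2 (X + Y = Z) on D(X)={1,2,5} D(Y)={1,2,4} D(Z)={1,2,4}: X {1,2,5}->{1,2}; Y {1,2,4}->{1,2}; Z {1,2,4}->{2,4}
Constraint 3 (X != V) on D(X)={1,2} D(V)={1,3,4}: no change
Constraint 4 (Z < V) on D(Z)={2,4} D(V)={1,3,4}: Z {2,4}->{2}; V {1,3,4}->{3,4}
So after all 4 constraints: D(Y) = {1,2}

Answer: {1,2}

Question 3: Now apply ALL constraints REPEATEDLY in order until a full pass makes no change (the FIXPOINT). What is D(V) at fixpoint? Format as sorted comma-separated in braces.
pass 0 (initial): D(V)={1,3,4}
pass 1: V {1,3,4}->{3,4}; X {1,2,5}->{1,2}; Y {1,2,4}->{1,2}; Z {1,2,4}->{2}
pass 2: X {1,2}->{1}; Y {1,2}->{1}
pass 3: no change
Fixpoint after 3 passes: D(V) = {3,4}

Answer: {3,4}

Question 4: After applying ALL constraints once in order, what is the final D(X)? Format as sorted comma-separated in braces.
Answer: {1,2}

Derivation:
Constraint 1 (V != Y) on D(V)={1,3,4} D(Y)={1,2,4}: no change
Constraint 2 (X + Y = Z) on D(X)={1,2,5} D(Y)={1,2,4} D(Z)={1,2,4}: X {1,2,5}->{1,2}; Y {1,2,4}->{1,2}; Z {1,2,4}->{2,4}
Constraint 3 (X != V) on D(X)={1,2} D(V)={1,3,4}: no change
Constraint 4 (Z < V) on D(Z)={2,4} D(V)={1,3,4}: Z {2,4}->{2}; V {1,3,4}->{3,4}
So after all 4 constraints: D(X) = {1,2}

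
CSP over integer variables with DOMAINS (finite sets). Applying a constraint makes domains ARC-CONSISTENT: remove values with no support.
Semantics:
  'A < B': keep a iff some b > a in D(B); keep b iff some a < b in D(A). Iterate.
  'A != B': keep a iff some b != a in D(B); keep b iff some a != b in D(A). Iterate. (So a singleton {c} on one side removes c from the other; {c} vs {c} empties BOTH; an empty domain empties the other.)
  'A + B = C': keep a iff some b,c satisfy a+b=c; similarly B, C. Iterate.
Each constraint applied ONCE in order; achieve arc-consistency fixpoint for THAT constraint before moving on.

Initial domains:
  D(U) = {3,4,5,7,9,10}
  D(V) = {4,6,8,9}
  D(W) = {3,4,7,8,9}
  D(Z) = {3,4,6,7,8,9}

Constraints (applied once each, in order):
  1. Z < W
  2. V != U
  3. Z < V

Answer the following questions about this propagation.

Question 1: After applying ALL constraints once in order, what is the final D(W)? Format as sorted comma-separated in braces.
Constraint 1 (Z < W) on D(Z)={3,4,6,7,8,9} D(W)={3,4,7,8,9}: Z {3,4,6,7,8,9}->{3,4,6,7,8}; W {3,4,7,8,9}->{4,7,8,9}
Constraint 2 (V != U) on D(V)={4,6,8,9} D(U)={3,4,5,7,9,10}: no change
Constraint 3 (Z < V) on D(Z)={3,4,6,7,8} D(V)={4,6,8,9}: no change
So after all 3 constraints: D(W) = {4,7,8,9}

Answer: {4,7,8,9}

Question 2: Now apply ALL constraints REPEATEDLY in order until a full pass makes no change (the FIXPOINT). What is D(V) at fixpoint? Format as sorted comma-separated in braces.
pass 0 (initial): D(V)={4,6,8,9}
pass 1: W {3,4,7,8,9}->{4,7,8,9}; Z {3,4,6,7,8,9}->{3,4,6,7,8}
pass 2: no change
Fixpoint after 2 passes: D(V) = {4,6,8,9}

Answer: {4,6,8,9}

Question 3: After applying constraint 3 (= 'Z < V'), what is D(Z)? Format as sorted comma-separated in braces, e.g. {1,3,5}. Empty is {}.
Constraint 1 (Z < W) on D(Z)={3,4,6,7,8,9} D(W)={3,4,7,8,9}: Z {3,4,6,7,8,9}->{3,4,6,7,8}; W {3,4,7,8,9}->{4,7,8,9}
Constraint 2 (V != U) on D(V)={4,6,8,9} D(U)={3,4,5,7,9,10}: no change
Constraint 3 (Z < V) on D(Z)={3,4,6,7,8} D(V)={4,6,8,9}: no change
So after constraint 3: D(Z) = {3,4,6,7,8}

Answer: {3,4,6,7,8}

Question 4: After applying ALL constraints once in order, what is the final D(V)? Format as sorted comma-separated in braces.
Answer: {4,6,8,9}

Derivation:
Constraint 1 (Z < W) on D(Z)={3,4,6,7,8,9} D(W)={3,4,7,8,9}: Z {3,4,6,7,8,9}->{3,4,6,7,8}; W {3,4,7,8,9}->{4,7,8,9}
Constraint 2 (V != U) on D(V)={4,6,8,9} D(U)={3,4,5,7,9,10}: no change
Constraint 3 (Z < V) on D(Z)={3,4,6,7,8} D(V)={4,6,8,9}: no change
So after all 3 constraints: D(V) = {4,6,8,9}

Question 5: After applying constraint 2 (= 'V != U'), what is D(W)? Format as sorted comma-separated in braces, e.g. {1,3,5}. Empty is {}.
Answer: {4,7,8,9}

Derivation:
Constraint 1 (Z < W) on D(Z)={3,4,6,7,8,9} D(W)={3,4,7,8,9}: Z {3,4,6,7,8,9}->{3,4,6,7,8}; W {3,4,7,8,9}->{4,7,8,9}
Constraint 2 (V != U) on D(V)={4,6,8,9} D(U)={3,4,5,7,9,10}: no change
So after constraint 2: D(W) = {4,7,8,9}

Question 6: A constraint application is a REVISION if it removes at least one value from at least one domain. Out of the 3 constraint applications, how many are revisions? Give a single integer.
Constraint 1 (Z < W) on D(Z)={3,4,6,7,8,9} D(W)={3,4,7,8,9}: Z {3,4,6,7,8,9}->{3,4,6,7,8}; W {3,4,7,8,9}->{4,7,8,9} => REVISION
Constraint 2 (V != U) on D(V)={4,6,8,9} D(U)={3,4,5,7,9,10}: no change => not a revision
Constraint 3 (Z < V) on D(Z)={3,4,6,7,8} D(V)={4,6,8,9}: no change => not a revision
Total revisions = 1

Answer: 1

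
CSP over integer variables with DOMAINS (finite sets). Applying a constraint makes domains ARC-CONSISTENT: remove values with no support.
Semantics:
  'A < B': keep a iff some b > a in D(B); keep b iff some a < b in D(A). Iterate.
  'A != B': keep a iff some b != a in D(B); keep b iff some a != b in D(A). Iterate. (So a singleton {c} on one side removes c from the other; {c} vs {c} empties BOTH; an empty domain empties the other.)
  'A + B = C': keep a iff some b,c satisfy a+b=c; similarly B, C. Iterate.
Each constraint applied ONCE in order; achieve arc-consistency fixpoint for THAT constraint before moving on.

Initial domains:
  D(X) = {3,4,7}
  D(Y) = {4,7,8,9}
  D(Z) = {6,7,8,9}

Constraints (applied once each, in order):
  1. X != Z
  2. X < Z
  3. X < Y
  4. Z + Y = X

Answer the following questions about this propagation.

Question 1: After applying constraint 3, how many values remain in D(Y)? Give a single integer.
Constraint 1 (X != Z) on D(X)={3,4,7} D(Z)={6,7,8,9}: no change
Constraint 2 (X < Z) on D(X)={3,4,7} D(Z)={6,7,8,9}: no change
Constraint 3 (X < Y) on D(X)={3,4,7} D(Y)={4,7,8,9}: no change
So after constraint 3: D(Y)={4,7,8,9}, size = 4

Answer: 4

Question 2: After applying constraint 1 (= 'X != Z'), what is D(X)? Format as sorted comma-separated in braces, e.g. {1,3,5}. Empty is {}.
Answer: {3,4,7}

Derivation:
Constraint 1 (X != Z) on D(X)={3,4,7} D(Z)={6,7,8,9}: no change
So after constraint 1: D(X) = {3,4,7}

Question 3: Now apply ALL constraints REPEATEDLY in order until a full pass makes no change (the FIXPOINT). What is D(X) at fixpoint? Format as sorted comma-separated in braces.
pass 0 (initial): D(X)={3,4,7}
pass 1: X {3,4,7}->{}; Y {4,7,8,9}->{}; Z {6,7,8,9}->{}
pass 2: no change
Fixpoint after 2 passes: D(X) = {}

Answer: {}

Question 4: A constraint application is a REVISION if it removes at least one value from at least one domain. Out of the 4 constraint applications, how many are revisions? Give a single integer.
Constraint 1 (X != Z) on D(X)={3,4,7} D(Z)={6,7,8,9}: no change => not a revision
Constraint 2 (X < Z) on D(X)={3,4,7} D(Z)={6,7,8,9}: no change => not a revision
Constraint 3 (X < Y) on D(X)={3,4,7} D(Y)={4,7,8,9}: no change => not a revision
Constraint 4 (Z + Y = X) on D(Z)={6,7,8,9} D(Y)={4,7,8,9} D(X)={3,4,7}: Z {6,7,8,9}->{}; Y {4,7,8,9}->{}; X {3,4,7}->{} => REVISION
Total revisions = 1

Answer: 1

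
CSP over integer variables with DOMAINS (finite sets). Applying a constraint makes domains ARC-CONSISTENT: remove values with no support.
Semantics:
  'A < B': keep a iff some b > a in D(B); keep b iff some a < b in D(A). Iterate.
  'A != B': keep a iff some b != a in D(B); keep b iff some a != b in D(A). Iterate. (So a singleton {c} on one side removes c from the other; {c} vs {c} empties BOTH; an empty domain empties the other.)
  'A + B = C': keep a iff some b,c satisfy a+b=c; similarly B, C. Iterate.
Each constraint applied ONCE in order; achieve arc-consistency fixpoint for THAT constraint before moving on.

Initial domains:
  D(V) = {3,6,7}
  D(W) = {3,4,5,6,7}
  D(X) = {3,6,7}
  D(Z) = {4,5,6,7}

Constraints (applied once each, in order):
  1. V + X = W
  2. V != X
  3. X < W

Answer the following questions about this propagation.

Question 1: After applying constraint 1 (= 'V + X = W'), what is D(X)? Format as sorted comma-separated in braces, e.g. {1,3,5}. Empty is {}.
Answer: {3}

Derivation:
Constraint 1 (V + X = W) on D(V)={3,6,7} D(X)={3,6,7} D(W)={3,4,5,6,7}: V {3,6,7}->{3}; X {3,6,7}->{3}; W {3,4,5,6,7}->{6}
So after constraint 1: D(X) = {3}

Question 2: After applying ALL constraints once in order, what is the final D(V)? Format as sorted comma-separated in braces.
Answer: {}

Derivation:
Constraint 1 (V + X = W) on D(V)={3,6,7} D(X)={3,6,7} D(W)={3,4,5,6,7}: V {3,6,7}->{3}; X {3,6,7}->{3}; W {3,4,5,6,7}->{6}
Constraint 2 (V != X) on D(V)={3} D(X)={3}: V {3}->{}; X {3}->{}
Constraint 3 (X < W) on D(X)={} D(W)={6}: W {6}->{}
So after all 3 constraints: D(V) = {}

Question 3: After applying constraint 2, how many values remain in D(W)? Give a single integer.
Answer: 1

Derivation:
Constraint 1 (V + X = W) on D(V)={3,6,7} D(X)={3,6,7} D(W)={3,4,5,6,7}: V {3,6,7}->{3}; X {3,6,7}->{3}; W {3,4,5,6,7}->{6}
Constraint 2 (V != X) on D(V)={3} D(X)={3}: V {3}->{}; X {3}->{}
So after constraint 2: D(W)={6}, size = 1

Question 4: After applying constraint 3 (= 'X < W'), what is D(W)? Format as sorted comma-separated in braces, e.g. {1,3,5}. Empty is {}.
Constraint 1 (V + X = W) on D(V)={3,6,7} D(X)={3,6,7} D(W)={3,4,5,6,7}: V {3,6,7}->{3}; X {3,6,7}->{3}; W {3,4,5,6,7}->{6}
Constraint 2 (V != X) on D(V)={3} D(X)={3}: V {3}->{}; X {3}->{}
Constraint 3 (X < W) on D(X)={} D(W)={6}: W {6}->{}
So after constraint 3: D(W) = {}

Answer: {}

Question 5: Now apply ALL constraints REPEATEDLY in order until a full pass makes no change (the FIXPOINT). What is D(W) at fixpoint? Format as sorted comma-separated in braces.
pass 0 (initial): D(W)={3,4,5,6,7}
pass 1: V {3,6,7}->{}; W {3,4,5,6,7}->{}; X {3,6,7}->{}
pass 2: no change
Fixpoint after 2 passes: D(W) = {}

Answer: {}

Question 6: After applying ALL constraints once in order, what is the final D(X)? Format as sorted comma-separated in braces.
Constraint 1 (V + X = W) on D(V)={3,6,7} D(X)={3,6,7} D(W)={3,4,5,6,7}: V {3,6,7}->{3}; X {3,6,7}->{3}; W {3,4,5,6,7}->{6}
Constraint 2 (V != X) on D(V)={3} D(X)={3}: V {3}->{}; X {3}->{}
Constraint 3 (X < W) on D(X)={} D(W)={6}: W {6}->{}
So after all 3 constraints: D(X) = {}

Answer: {}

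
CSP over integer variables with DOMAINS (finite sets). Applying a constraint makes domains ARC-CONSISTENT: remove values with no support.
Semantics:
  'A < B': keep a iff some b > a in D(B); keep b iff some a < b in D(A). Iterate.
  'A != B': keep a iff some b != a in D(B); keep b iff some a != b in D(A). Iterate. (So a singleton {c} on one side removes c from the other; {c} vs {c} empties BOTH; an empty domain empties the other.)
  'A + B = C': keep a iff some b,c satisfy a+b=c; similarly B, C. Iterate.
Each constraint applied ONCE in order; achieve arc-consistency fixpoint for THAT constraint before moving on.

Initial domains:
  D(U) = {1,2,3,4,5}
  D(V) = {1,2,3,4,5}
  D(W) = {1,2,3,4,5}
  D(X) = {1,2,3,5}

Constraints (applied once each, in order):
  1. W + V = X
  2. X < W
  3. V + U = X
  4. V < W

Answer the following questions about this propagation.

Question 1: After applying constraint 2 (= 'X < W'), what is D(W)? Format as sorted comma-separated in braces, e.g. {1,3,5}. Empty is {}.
Answer: {3,4}

Derivation:
Constraint 1 (W + V = X) on D(W)={1,2,3,4,5} D(V)={1,2,3,4,5} D(X)={1,2,3,5}: W {1,2,3,4,5}->{1,2,3,4}; V {1,2,3,4,5}->{1,2,3,4}; X {1,2,3,5}->{2,3,5}
Constraint 2 (X < W) on D(X)={2,3,5} D(W)={1,2,3,4}: X {2,3,5}->{2,3}; W {1,2,3,4}->{3,4}
So after constraint 2: D(W) = {3,4}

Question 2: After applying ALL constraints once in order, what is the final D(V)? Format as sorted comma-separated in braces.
Answer: {1,2}

Derivation:
Constraint 1 (W + V = X) on D(W)={1,2,3,4,5} D(V)={1,2,3,4,5} D(X)={1,2,3,5}: W {1,2,3,4,5}->{1,2,3,4}; V {1,2,3,4,5}->{1,2,3,4}; X {1,2,3,5}->{2,3,5}
Constraint 2 (X < W) on D(X)={2,3,5} D(W)={1,2,3,4}: X {2,3,5}->{2,3}; W {1,2,3,4}->{3,4}
Constraint 3 (V + U = X) on D(V)={1,2,3,4} D(U)={1,2,3,4,5} D(X)={2,3}: V {1,2,3,4}->{1,2}; U {1,2,3,4,5}->{1,2}
Constraint 4 (V < W) on D(V)={1,2} D(W)={3,4}: no change
So after all 4 constraints: D(V) = {1,2}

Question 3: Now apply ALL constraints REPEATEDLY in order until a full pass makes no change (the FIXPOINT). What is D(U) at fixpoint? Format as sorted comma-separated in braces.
pass 0 (initial): D(U)={1,2,3,4,5}
pass 1: U {1,2,3,4,5}->{1,2}; V {1,2,3,4,5}->{1,2}; W {1,2,3,4,5}->{3,4}; X {1,2,3,5}->{2,3}
pass 2: U {1,2}->{}; V {1,2}->{}; W {3,4}->{}; X {2,3}->{}
pass 3: no change
Fixpoint after 3 passes: D(U) = {}

Answer: {}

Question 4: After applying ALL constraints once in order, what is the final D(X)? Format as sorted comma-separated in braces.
Constraint 1 (W + V = X) on D(W)={1,2,3,4,5} D(V)={1,2,3,4,5} D(X)={1,2,3,5}: W {1,2,3,4,5}->{1,2,3,4}; V {1,2,3,4,5}->{1,2,3,4}; X {1,2,3,5}->{2,3,5}
Constraint 2 (X < W) on D(X)={2,3,5} D(W)={1,2,3,4}: X {2,3,5}->{2,3}; W {1,2,3,4}->{3,4}
Constraint 3 (V + U = X) on D(V)={1,2,3,4} D(U)={1,2,3,4,5} D(X)={2,3}: V {1,2,3,4}->{1,2}; U {1,2,3,4,5}->{1,2}
Constraint 4 (V < W) on D(V)={1,2} D(W)={3,4}: no change
So after all 4 constraints: D(X) = {2,3}

Answer: {2,3}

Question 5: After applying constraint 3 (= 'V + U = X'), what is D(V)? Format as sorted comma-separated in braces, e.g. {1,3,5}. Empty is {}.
Answer: {1,2}

Derivation:
Constraint 1 (W + V = X) on D(W)={1,2,3,4,5} D(V)={1,2,3,4,5} D(X)={1,2,3,5}: W {1,2,3,4,5}->{1,2,3,4}; V {1,2,3,4,5}->{1,2,3,4}; X {1,2,3,5}->{2,3,5}
Constraint 2 (X < W) on D(X)={2,3,5} D(W)={1,2,3,4}: X {2,3,5}->{2,3}; W {1,2,3,4}->{3,4}
Constraint 3 (V + U = X) on D(V)={1,2,3,4} D(U)={1,2,3,4,5} D(X)={2,3}: V {1,2,3,4}->{1,2}; U {1,2,3,4,5}->{1,2}
So after constraint 3: D(V) = {1,2}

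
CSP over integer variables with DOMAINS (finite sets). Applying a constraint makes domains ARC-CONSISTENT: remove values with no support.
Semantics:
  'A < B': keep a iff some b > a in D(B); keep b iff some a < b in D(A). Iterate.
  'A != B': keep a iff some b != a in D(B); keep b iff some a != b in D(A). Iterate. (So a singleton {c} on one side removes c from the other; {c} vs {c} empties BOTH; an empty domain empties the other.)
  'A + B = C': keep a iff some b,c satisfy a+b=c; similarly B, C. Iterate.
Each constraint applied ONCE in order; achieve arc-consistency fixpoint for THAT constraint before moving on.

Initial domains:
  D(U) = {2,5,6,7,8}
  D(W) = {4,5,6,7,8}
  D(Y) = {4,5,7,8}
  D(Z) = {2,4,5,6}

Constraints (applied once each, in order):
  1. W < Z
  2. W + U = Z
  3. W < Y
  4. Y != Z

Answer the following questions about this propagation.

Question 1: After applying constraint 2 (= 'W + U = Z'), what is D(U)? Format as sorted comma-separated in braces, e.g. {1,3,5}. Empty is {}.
Constraint 1 (W < Z) on D(W)={4,5,6,7,8} D(Z)={2,4,5,6}: W {4,5,6,7,8}->{4,5}; Z {2,4,5,6}->{5,6}
Constraint 2 (W + U = Z) on D(W)={4,5} D(U)={2,5,6,7,8} D(Z)={5,6}: W {4,5}->{4}; U {2,5,6,7,8}->{2}; Z {5,6}->{6}
So after constraint 2: D(U) = {2}

Answer: {2}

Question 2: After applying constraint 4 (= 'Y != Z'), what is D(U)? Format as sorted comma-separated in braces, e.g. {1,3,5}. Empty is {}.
Answer: {2}

Derivation:
Constraint 1 (W < Z) on D(W)={4,5,6,7,8} D(Z)={2,4,5,6}: W {4,5,6,7,8}->{4,5}; Z {2,4,5,6}->{5,6}
Constraint 2 (W + U = Z) on D(W)={4,5} D(U)={2,5,6,7,8} D(Z)={5,6}: W {4,5}->{4}; U {2,5,6,7,8}->{2}; Z {5,6}->{6}
Constraint 3 (W < Y) on D(W)={4} D(Y)={4,5,7,8}: Y {4,5,7,8}->{5,7,8}
Constraint 4 (Y != Z) on D(Y)={5,7,8} D(Z)={6}: no change
So after constraint 4: D(U) = {2}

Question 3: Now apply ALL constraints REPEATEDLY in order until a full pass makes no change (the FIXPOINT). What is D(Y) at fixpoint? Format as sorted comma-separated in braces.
pass 0 (initial): D(Y)={4,5,7,8}
pass 1: U {2,5,6,7,8}->{2}; W {4,5,6,7,8}->{4}; Y {4,5,7,8}->{5,7,8}; Z {2,4,5,6}->{6}
pass 2: no change
Fixpoint after 2 passes: D(Y) = {5,7,8}

Answer: {5,7,8}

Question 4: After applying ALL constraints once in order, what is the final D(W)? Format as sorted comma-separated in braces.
Constraint 1 (W < Z) on D(W)={4,5,6,7,8} D(Z)={2,4,5,6}: W {4,5,6,7,8}->{4,5}; Z {2,4,5,6}->{5,6}
Constraint 2 (W + U = Z) on D(W)={4,5} D(U)={2,5,6,7,8} D(Z)={5,6}: W {4,5}->{4}; U {2,5,6,7,8}->{2}; Z {5,6}->{6}
Constraint 3 (W < Y) on D(W)={4} D(Y)={4,5,7,8}: Y {4,5,7,8}->{5,7,8}
Constraint 4 (Y != Z) on D(Y)={5,7,8} D(Z)={6}: no change
So after all 4 constraints: D(W) = {4}

Answer: {4}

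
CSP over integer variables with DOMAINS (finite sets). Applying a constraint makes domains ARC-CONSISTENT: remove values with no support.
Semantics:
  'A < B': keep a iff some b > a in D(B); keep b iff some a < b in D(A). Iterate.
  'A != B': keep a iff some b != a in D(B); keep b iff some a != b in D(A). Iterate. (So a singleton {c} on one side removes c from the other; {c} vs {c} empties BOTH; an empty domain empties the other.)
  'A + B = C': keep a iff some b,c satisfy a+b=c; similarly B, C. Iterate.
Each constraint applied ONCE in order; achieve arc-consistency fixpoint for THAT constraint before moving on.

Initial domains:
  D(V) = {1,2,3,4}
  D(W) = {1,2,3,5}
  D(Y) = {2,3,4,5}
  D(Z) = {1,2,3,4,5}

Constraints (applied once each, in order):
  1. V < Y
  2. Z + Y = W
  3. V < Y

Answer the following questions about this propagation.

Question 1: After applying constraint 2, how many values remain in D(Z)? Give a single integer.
Answer: 3

Derivation:
Constraint 1 (V < Y) on D(V)={1,2,3,4} D(Y)={2,3,4,5}: no change
Constraint 2 (Z + Y = W) on D(Z)={1,2,3,4,5} D(Y)={2,3,4,5} D(W)={1,2,3,5}: Z {1,2,3,4,5}->{1,2,3}; Y {2,3,4,5}->{2,3,4}; W {1,2,3,5}->{3,5}
So after constraint 2: D(Z)={1,2,3}, size = 3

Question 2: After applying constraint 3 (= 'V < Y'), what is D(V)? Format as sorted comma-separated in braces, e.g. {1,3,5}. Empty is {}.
Constraint 1 (V < Y) on D(V)={1,2,3,4} D(Y)={2,3,4,5}: no change
Constraint 2 (Z + Y = W) on D(Z)={1,2,3,4,5} D(Y)={2,3,4,5} D(W)={1,2,3,5}: Z {1,2,3,4,5}->{1,2,3}; Y {2,3,4,5}->{2,3,4}; W {1,2,3,5}->{3,5}
Constraint 3 (V < Y) on D(V)={1,2,3,4} D(Y)={2,3,4}: V {1,2,3,4}->{1,2,3}
So after constraint 3: D(V) = {1,2,3}

Answer: {1,2,3}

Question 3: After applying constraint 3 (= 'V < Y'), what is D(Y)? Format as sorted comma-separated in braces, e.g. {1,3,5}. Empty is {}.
Constraint 1 (V < Y) on D(V)={1,2,3,4} D(Y)={2,3,4,5}: no change
Constraint 2 (Z + Y = W) on D(Z)={1,2,3,4,5} D(Y)={2,3,4,5} D(W)={1,2,3,5}: Z {1,2,3,4,5}->{1,2,3}; Y {2,3,4,5}->{2,3,4}; W {1,2,3,5}->{3,5}
Constraint 3 (V < Y) on D(V)={1,2,3,4} D(Y)={2,3,4}: V {1,2,3,4}->{1,2,3}
So after constraint 3: D(Y) = {2,3,4}

Answer: {2,3,4}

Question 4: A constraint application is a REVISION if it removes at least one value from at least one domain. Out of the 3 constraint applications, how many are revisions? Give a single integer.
Answer: 2

Derivation:
Constraint 1 (V < Y) on D(V)={1,2,3,4} D(Y)={2,3,4,5}: no change => not a revision
Constraint 2 (Z + Y = W) on D(Z)={1,2,3,4,5} D(Y)={2,3,4,5} D(W)={1,2,3,5}: Z {1,2,3,4,5}->{1,2,3}; Y {2,3,4,5}->{2,3,4}; W {1,2,3,5}->{3,5} => REVISION
Constraint 3 (V < Y) on D(V)={1,2,3,4} D(Y)={2,3,4}: V {1,2,3,4}->{1,2,3} => REVISION
Total revisions = 2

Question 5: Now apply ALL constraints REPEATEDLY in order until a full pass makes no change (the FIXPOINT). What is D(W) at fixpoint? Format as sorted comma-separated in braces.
Answer: {3,5}

Derivation:
pass 0 (initial): D(W)={1,2,3,5}
pass 1: V {1,2,3,4}->{1,2,3}; W {1,2,3,5}->{3,5}; Y {2,3,4,5}->{2,3,4}; Z {1,2,3,4,5}->{1,2,3}
pass 2: no change
Fixpoint after 2 passes: D(W) = {3,5}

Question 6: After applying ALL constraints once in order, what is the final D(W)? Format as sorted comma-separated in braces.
Constraint 1 (V < Y) on D(V)={1,2,3,4} D(Y)={2,3,4,5}: no change
Constraint 2 (Z + Y = W) on D(Z)={1,2,3,4,5} D(Y)={2,3,4,5} D(W)={1,2,3,5}: Z {1,2,3,4,5}->{1,2,3}; Y {2,3,4,5}->{2,3,4}; W {1,2,3,5}->{3,5}
Constraint 3 (V < Y) on D(V)={1,2,3,4} D(Y)={2,3,4}: V {1,2,3,4}->{1,2,3}
So after all 3 constraints: D(W) = {3,5}

Answer: {3,5}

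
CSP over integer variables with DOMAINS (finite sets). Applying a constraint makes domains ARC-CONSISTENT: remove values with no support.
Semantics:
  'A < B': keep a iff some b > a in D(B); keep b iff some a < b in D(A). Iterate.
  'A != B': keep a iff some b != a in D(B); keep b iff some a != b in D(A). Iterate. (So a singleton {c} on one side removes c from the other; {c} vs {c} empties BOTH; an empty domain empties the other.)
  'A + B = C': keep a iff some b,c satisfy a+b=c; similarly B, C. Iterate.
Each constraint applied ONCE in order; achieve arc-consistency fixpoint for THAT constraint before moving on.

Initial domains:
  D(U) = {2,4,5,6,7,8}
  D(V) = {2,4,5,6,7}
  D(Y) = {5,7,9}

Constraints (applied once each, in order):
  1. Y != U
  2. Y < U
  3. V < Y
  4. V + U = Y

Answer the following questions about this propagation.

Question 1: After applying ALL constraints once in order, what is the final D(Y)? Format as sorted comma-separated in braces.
Answer: {}

Derivation:
Constraint 1 (Y != U) on D(Y)={5,7,9} D(U)={2,4,5,6,7,8}: no change
Constraint 2 (Y < U) on D(Y)={5,7,9} D(U)={2,4,5,6,7,8}: Y {5,7,9}->{5,7}; U {2,4,5,6,7,8}->{6,7,8}
Constraint 3 (V < Y) on D(V)={2,4,5,6,7} D(Y)={5,7}: V {2,4,5,6,7}->{2,4,5,6}
Constraint 4 (V + U = Y) on D(V)={2,4,5,6} D(U)={6,7,8} D(Y)={5,7}: V {2,4,5,6}->{}; U {6,7,8}->{}; Y {5,7}->{}
So after all 4 constraints: D(Y) = {}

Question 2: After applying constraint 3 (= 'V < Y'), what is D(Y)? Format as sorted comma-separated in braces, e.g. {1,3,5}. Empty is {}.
Constraint 1 (Y != U) on D(Y)={5,7,9} D(U)={2,4,5,6,7,8}: no change
Constraint 2 (Y < U) on D(Y)={5,7,9} D(U)={2,4,5,6,7,8}: Y {5,7,9}->{5,7}; U {2,4,5,6,7,8}->{6,7,8}
Constraint 3 (V < Y) on D(V)={2,4,5,6,7} D(Y)={5,7}: V {2,4,5,6,7}->{2,4,5,6}
So after constraint 3: D(Y) = {5,7}

Answer: {5,7}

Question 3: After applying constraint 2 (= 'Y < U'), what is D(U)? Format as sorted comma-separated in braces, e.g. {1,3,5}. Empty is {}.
Constraint 1 (Y != U) on D(Y)={5,7,9} D(U)={2,4,5,6,7,8}: no change
Constraint 2 (Y < U) on D(Y)={5,7,9} D(U)={2,4,5,6,7,8}: Y {5,7,9}->{5,7}; U {2,4,5,6,7,8}->{6,7,8}
So after constraint 2: D(U) = {6,7,8}

Answer: {6,7,8}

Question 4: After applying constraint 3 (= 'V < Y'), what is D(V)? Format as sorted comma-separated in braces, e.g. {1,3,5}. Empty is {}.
Answer: {2,4,5,6}

Derivation:
Constraint 1 (Y != U) on D(Y)={5,7,9} D(U)={2,4,5,6,7,8}: no change
Constraint 2 (Y < U) on D(Y)={5,7,9} D(U)={2,4,5,6,7,8}: Y {5,7,9}->{5,7}; U {2,4,5,6,7,8}->{6,7,8}
Constraint 3 (V < Y) on D(V)={2,4,5,6,7} D(Y)={5,7}: V {2,4,5,6,7}->{2,4,5,6}
So after constraint 3: D(V) = {2,4,5,6}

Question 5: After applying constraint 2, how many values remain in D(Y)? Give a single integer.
Answer: 2

Derivation:
Constraint 1 (Y != U) on D(Y)={5,7,9} D(U)={2,4,5,6,7,8}: no change
Constraint 2 (Y < U) on D(Y)={5,7,9} D(U)={2,4,5,6,7,8}: Y {5,7,9}->{5,7}; U {2,4,5,6,7,8}->{6,7,8}
So after constraint 2: D(Y)={5,7}, size = 2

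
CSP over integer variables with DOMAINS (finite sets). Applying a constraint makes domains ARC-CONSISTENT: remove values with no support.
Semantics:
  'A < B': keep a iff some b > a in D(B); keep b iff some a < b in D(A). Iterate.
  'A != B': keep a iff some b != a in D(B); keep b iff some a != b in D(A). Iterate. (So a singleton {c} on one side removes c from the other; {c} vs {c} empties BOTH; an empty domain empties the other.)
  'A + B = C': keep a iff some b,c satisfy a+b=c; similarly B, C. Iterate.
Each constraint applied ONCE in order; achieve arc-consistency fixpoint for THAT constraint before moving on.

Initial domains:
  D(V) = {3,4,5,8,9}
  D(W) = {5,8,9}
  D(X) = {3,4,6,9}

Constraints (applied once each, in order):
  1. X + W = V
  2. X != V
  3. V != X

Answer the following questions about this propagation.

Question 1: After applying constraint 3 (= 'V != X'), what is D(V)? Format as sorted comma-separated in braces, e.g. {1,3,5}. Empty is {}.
Constraint 1 (X + W = V) on D(X)={3,4,6,9} D(W)={5,8,9} D(V)={3,4,5,8,9}: X {3,4,6,9}->{3,4}; W {5,8,9}->{5}; V {3,4,5,8,9}->{8,9}
Constraint 2 (X != V) on D(X)={3,4} D(V)={8,9}: no change
Constraint 3 (V != X) on D(V)={8,9} D(X)={3,4}: no change
So after constraint 3: D(V) = {8,9}

Answer: {8,9}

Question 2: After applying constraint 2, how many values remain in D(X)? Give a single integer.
Constraint 1 (X + W = V) on D(X)={3,4,6,9} D(W)={5,8,9} D(V)={3,4,5,8,9}: X {3,4,6,9}->{3,4}; W {5,8,9}->{5}; V {3,4,5,8,9}->{8,9}
Constraint 2 (X != V) on D(X)={3,4} D(V)={8,9}: no change
So after constraint 2: D(X)={3,4}, size = 2

Answer: 2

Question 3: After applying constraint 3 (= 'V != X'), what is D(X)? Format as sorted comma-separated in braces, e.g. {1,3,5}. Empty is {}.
Answer: {3,4}

Derivation:
Constraint 1 (X + W = V) on D(X)={3,4,6,9} D(W)={5,8,9} D(V)={3,4,5,8,9}: X {3,4,6,9}->{3,4}; W {5,8,9}->{5}; V {3,4,5,8,9}->{8,9}
Constraint 2 (X != V) on D(X)={3,4} D(V)={8,9}: no change
Constraint 3 (V != X) on D(V)={8,9} D(X)={3,4}: no change
So after constraint 3: D(X) = {3,4}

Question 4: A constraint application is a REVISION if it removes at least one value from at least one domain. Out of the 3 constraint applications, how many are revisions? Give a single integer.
Constraint 1 (X + W = V) on D(X)={3,4,6,9} D(W)={5,8,9} D(V)={3,4,5,8,9}: X {3,4,6,9}->{3,4}; W {5,8,9}->{5}; V {3,4,5,8,9}->{8,9} => REVISION
Constraint 2 (X != V) on D(X)={3,4} D(V)={8,9}: no change => not a revision
Constraint 3 (V != X) on D(V)={8,9} D(X)={3,4}: no change => not a revision
Total revisions = 1

Answer: 1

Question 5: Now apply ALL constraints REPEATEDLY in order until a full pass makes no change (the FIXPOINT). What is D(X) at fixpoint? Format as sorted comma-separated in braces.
Answer: {3,4}

Derivation:
pass 0 (initial): D(X)={3,4,6,9}
pass 1: V {3,4,5,8,9}->{8,9}; W {5,8,9}->{5}; X {3,4,6,9}->{3,4}
pass 2: no change
Fixpoint after 2 passes: D(X) = {3,4}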